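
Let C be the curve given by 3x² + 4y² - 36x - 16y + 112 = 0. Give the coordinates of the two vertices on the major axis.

3(x² - 12x) + 4(y² - 4y) = -112
3(x - 6)² + 4(y - 2)² = -112 + 108 + 16 = 12
Dividing both sides by 12: (x - 6)²/4 + (y - 2)²/3 = 1
Ellipse, center (6, 2), major axis horizontal; a² = 4, b² = 3.
a = 2. Vertices at (h ± a, k).

(4, 2) and (8, 2)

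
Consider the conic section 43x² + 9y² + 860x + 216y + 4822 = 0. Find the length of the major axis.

2√86

Rearranging, 43(x² + 20x) + 9(y² + 24y) = -4822.
Complete the square: 43(x + 10)² + 9(y + 12)² = -4822 + 4300 + 1296 = 774
Dividing both sides by 774: (x + 10)²/18 + (y + 12)²/86 = 1
Ellipse, center (-10, -12), major axis vertical; a² = 86, b² = 18.
a² = 86 so a = √86; the major axis has length 2a = 2√86.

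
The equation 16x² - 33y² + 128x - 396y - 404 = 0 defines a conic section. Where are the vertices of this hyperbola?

Group the x- and y-terms: 16(x² + 8x) -33(y² + 12y) = 404
Complete the square in x and y: 16(x + 4)² -33(y + 6)² = 404 + 256 - 1188 = -528
Divide by -528: (y + 6)²/16 - (x + 4)²/33 = 1
Hyperbola, center (-4, -6), transverse axis vertical; a² = 16, b² = 33.
a = 4. Vertices at (h, k ± a).

(-4, -10) and (-4, -2)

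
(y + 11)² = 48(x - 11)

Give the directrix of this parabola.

x = -1

Vertex (11, -11); 4p = 48 so p = 12. Opens right.
Directrix is the vertical line x = h − p = 11 − (12) = -1.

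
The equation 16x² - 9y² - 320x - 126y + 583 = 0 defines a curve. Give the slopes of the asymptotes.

4/3 and -4/3

16(x² - 20x) -9(y² + 14y) = -583
Completing the square gives 16(x - 10)² -9(y + 7)² = -583 + 1600 - 441 = 576.
Divide through by 576 to get (x - 10)²/36 - (y + 7)²/64 = 1.
Hyperbola, center (10, -7), transverse axis horizontal; a² = 36, b² = 64.
For a horizontal hyperbola the asymptotes have slope ±b/a.
Here that is ±8/6 = ±4/3.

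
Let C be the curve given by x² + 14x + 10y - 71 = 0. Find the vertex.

(-7, 12)

Only x is squared. Complete the square in x: (x + 7)² = -10(y - 12).
Vertex (-7, 12); 4p = -10 so p = -5/2. Opens down.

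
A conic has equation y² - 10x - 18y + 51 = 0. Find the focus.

(-1/2, 9)

Only y is squared. Complete the square in y: (y - 9)² = 10(x + 3).
Vertex (-3, 9); 4p = 10 so p = 5/2. Opens right.
Focus is p units from the vertex along the axis: (h + p, k).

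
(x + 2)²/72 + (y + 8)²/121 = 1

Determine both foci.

Center (-2, -8). The larger denominator 121 sits under the y-term, so the major axis is vertical; a² = 121, b² = 72.
c² = a² - b² = 121 - 72 = 49, so c = 7.
Foci lie on the vertical axis through the center: (h, k ± c).

(-2, -15) and (-2, -1)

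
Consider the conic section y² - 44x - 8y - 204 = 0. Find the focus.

Only y is squared. Complete the square in y: (y - 4)² = 44(x + 5).
Vertex (-5, 4); 4p = 44 so p = 11. Opens right.
Focus is p units from the vertex along the axis: (h + p, k).

(6, 4)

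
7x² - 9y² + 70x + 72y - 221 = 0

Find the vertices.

(-11, 4) and (1, 4)

Collect terms: 7(x² + 10x) -9(y² - 8y) = 221
Complete the square in x and y: 7(x + 5)² -9(y - 4)² = 221 + 175 - 144 = 252
Divide by 252: (x + 5)²/36 - (y - 4)²/28 = 1
Hyperbola, center (-5, 4), transverse axis horizontal; a² = 36, b² = 28.
a = 6. Vertices at (h ± a, k).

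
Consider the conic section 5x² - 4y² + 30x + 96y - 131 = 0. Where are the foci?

(-3, 12 - 6√5) and (-3, 12 + 6√5)

Group: 5(x² + 6x) -4(y² - 24y) = 131
5(x + 3)² -4(y - 12)² = 131 + 45 - 576 = -400
Divide through by -400 to get (y - 12)²/100 - (x + 3)²/80 = 1.
Hyperbola, center (-3, 12), transverse axis vertical; a² = 100, b² = 80.
c² = a² + b² = 100 + 80 = 180, so c = 6√5.
Foci lie on the vertical axis through the center: (h, k ± c).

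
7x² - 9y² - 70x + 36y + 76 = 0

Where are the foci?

(1, 2) and (9, 2)

Group the x- and y-terms: 7(x² - 10x) -9(y² - 4y) = -76
Complete the square in x and y: 7(x - 5)² -9(y - 2)² = -76 + 175 - 36 = 63
Divide through by 63 to get (x - 5)²/9 - (y - 2)²/7 = 1.
Hyperbola, center (5, 2), transverse axis horizontal; a² = 9, b² = 7.
c² = a² + b² = 9 + 7 = 16, so c = 4.
Foci lie on the horizontal axis through the center: (h ± c, k).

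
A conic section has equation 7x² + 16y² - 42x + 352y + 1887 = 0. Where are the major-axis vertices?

(-1, -11) and (7, -11)

Group the x- and y-terms: 7(x² - 6x) + 16(y² + 22y) = -1887
Completing the square gives 7(x - 3)² + 16(y + 11)² = -1887 + 63 + 1936 = 112.
Divide through by 112 to get (x - 3)²/16 + (y + 11)²/7 = 1.
Ellipse, center (3, -11), major axis horizontal; a² = 16, b² = 7.
a = 4. Vertices at (h ± a, k).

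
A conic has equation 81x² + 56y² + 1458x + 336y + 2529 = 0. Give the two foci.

81(x² + 18x) + 56(y² + 6y) = -2529
81(x + 9)² + 56(y + 3)² = -2529 + 6561 + 504 = 4536
Divide through by 4536 to get (x + 9)²/56 + (y + 3)²/81 = 1.
Ellipse, center (-9, -3), major axis vertical; a² = 81, b² = 56.
c² = a² - b² = 81 - 56 = 25, so c = 5.
Foci lie on the vertical axis through the center: (h, k ± c).

(-9, -8) and (-9, 2)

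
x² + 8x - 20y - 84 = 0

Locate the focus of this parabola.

Only x is squared. Complete the square in x: (x + 4)² = 20(y + 5).
Vertex (-4, -5); 4p = 20 so p = 5. Opens up.
Focus is p units from the vertex along the axis: (h, k + p).

(-4, 0)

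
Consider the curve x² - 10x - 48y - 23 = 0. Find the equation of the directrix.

y = -13

Only x is squared. Complete the square in x: (x - 5)² = 48(y + 1).
Vertex (5, -1); 4p = 48 so p = 12. Opens up.
Directrix is the horizontal line y = k − p = -1 − (12) = -13.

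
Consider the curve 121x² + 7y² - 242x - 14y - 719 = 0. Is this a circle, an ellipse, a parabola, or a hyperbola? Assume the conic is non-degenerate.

No xy term. Coefficients of x² and y² are A = 121, C = 7.
A and C have the same sign but A ≠ C ⇒ ellipse.

ellipse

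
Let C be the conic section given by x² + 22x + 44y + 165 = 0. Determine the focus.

(-11, -12)

Only x is squared. Complete the square in x: (x + 11)² = -44(y + 1).
Vertex (-11, -1); 4p = -44 so p = -11. Opens down.
Focus is p units from the vertex along the axis: (h, k + p).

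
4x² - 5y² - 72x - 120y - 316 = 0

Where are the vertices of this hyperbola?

(9, -16) and (9, -8)

4(x² - 18x) -5(y² + 24y) = 316
Complete the square: 4(x - 9)² -5(y + 12)² = 316 + 324 - 720 = -80
Divide through by -80 to get (y + 12)²/16 - (x - 9)²/20 = 1.
Hyperbola, center (9, -12), transverse axis vertical; a² = 16, b² = 20.
a = 4. Vertices at (h, k ± a).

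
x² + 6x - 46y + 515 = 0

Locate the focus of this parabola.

Only x is squared. Complete the square in x: (x + 3)² = 46(y - 11).
Vertex (-3, 11); 4p = 46 so p = 23/2. Opens up.
Focus is p units from the vertex along the axis: (h, k + p).

(-3, 45/2)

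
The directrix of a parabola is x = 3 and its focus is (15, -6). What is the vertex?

The vertex is the midpoint between the focus and the directrix along the axis of symmetry.
Axis is horizontal (directrix is vertical). Vertex x-coordinate = (15 + 3)/2 = 9; y-coordinate = -6.

(9, -6)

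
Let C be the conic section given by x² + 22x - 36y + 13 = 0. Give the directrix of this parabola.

Only x is squared. Complete the square in x: (x + 11)² = 36(y + 3).
Vertex (-11, -3); 4p = 36 so p = 9. Opens up.
Directrix is the horizontal line y = k − p = -3 − (9) = -12.

y = -12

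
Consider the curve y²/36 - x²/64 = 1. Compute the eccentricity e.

e = 5/3

Center (0, 0). The positive term is the y-term, so the transverse axis is vertical; a² = 36, b² = 64.
c² = a² + b² = 100, so c = 10.
e = c/a = 10/6 = 5/3.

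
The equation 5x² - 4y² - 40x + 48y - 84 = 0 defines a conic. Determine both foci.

(1, 6) and (7, 6)

5(x² - 8x) -4(y² - 12y) = 84
Complete the square: 5(x - 4)² -4(y - 6)² = 84 + 80 - 144 = 20
Divide by 20: (x - 4)²/4 - (y - 6)²/5 = 1
Hyperbola, center (4, 6), transverse axis horizontal; a² = 4, b² = 5.
c² = a² + b² = 4 + 5 = 9, so c = 3.
Foci lie on the horizontal axis through the center: (h ± c, k).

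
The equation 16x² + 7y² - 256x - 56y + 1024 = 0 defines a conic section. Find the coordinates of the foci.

Collect terms: 16(x² - 16x) + 7(y² - 8y) = -1024
16(x - 8)² + 7(y - 4)² = -1024 + 1024 + 112 = 112
Divide by 112: (x - 8)²/7 + (y - 4)²/16 = 1
Ellipse, center (8, 4), major axis vertical; a² = 16, b² = 7.
c² = a² - b² = 16 - 7 = 9, so c = 3.
Foci lie on the vertical axis through the center: (h, k ± c).

(8, 1) and (8, 7)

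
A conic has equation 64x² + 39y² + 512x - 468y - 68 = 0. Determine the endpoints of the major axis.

Rearranging, 64(x² + 8x) + 39(y² - 12y) = 68.
Completing the square gives 64(x + 4)² + 39(y - 6)² = 68 + 1024 + 1404 = 2496.
Divide by 2496: (x + 4)²/39 + (y - 6)²/64 = 1
Ellipse, center (-4, 6), major axis vertical; a² = 64, b² = 39.
a = 8. Vertices at (h, k ± a).

(-4, -2) and (-4, 14)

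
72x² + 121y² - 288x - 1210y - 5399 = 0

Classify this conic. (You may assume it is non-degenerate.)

No xy term. Coefficients of x² and y² are A = 72, C = 121.
A and C have the same sign but A ≠ C ⇒ ellipse.

ellipse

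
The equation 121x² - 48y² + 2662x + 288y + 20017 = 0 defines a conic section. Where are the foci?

(-11, -10) and (-11, 16)

Group the x- and y-terms: 121(x² + 22x) -48(y² - 6y) = -20017
121(x + 11)² -48(y - 3)² = -20017 + 14641 - 432 = -5808
Divide through by -5808 to get (y - 3)²/121 - (x + 11)²/48 = 1.
Hyperbola, center (-11, 3), transverse axis vertical; a² = 121, b² = 48.
c² = a² + b² = 121 + 48 = 169, so c = 13.
Foci lie on the vertical axis through the center: (h, k ± c).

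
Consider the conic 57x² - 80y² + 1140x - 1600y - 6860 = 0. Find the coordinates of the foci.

Group: 57(x² + 20x) -80(y² + 20y) = 6860
Complete the square: 57(x + 10)² -80(y + 10)² = 6860 + 5700 - 8000 = 4560
Dividing both sides by 4560: (x + 10)²/80 - (y + 10)²/57 = 1
Hyperbola, center (-10, -10), transverse axis horizontal; a² = 80, b² = 57.
c² = a² + b² = 80 + 57 = 137, so c = √137.
Foci lie on the horizontal axis through the center: (h ± c, k).

(-10 - √137, -10) and (-10 + √137, -10)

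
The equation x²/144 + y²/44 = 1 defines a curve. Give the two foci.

(-10, 0) and (10, 0)

Center (0, 0). The larger denominator 144 sits under the x-term, so the major axis is horizontal; a² = 144, b² = 44.
c² = a² - b² = 144 - 44 = 100, so c = 10.
Foci lie on the horizontal axis through the center: (h ± c, k).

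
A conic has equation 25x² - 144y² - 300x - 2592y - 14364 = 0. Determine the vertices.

Group the x- and y-terms: 25(x² - 12x) -144(y² + 18y) = 14364
Completing the square gives 25(x - 6)² -144(y + 9)² = 14364 + 900 - 11664 = 3600.
Dividing both sides by 3600: (x - 6)²/144 - (y + 9)²/25 = 1
Hyperbola, center (6, -9), transverse axis horizontal; a² = 144, b² = 25.
a = 12. Vertices at (h ± a, k).

(-6, -9) and (18, -9)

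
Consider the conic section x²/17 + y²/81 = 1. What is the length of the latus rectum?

34/9

Center (0, 0). The larger denominator 81 sits under the y-term, so the major axis is vertical; a² = 81, b² = 17.
Latus rectum length = 2b²/a = 2·17/9 = 34/9.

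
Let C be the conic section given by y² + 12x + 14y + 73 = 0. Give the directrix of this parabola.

x = 1

Only y is squared. Complete the square in y: (y + 7)² = -12(x + 2).
Vertex (-2, -7); 4p = -12 so p = -3. Opens left.
Directrix is the vertical line x = h − p = -2 − (-3) = 1.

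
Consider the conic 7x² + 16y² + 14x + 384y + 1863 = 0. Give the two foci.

7(x² + 2x) + 16(y² + 24y) = -1863
Complete the square in x and y: 7(x + 1)² + 16(y + 12)² = -1863 + 7 + 2304 = 448
Divide by 448: (x + 1)²/64 + (y + 12)²/28 = 1
Ellipse, center (-1, -12), major axis horizontal; a² = 64, b² = 28.
c² = a² - b² = 64 - 28 = 36, so c = 6.
Foci lie on the horizontal axis through the center: (h ± c, k).

(-7, -12) and (5, -12)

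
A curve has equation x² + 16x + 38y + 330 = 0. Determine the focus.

Only x is squared. Complete the square in x: (x + 8)² = -38(y + 7).
Vertex (-8, -7); 4p = -38 so p = -19/2. Opens down.
Focus is p units from the vertex along the axis: (h, k + p).

(-8, -33/2)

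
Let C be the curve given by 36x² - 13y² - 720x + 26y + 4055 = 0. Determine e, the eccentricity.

e = 7/6

Group the x- and y-terms: 36(x² - 20x) -13(y² - 2y) = -4055
Complete the square: 36(x - 10)² -13(y - 1)² = -4055 + 3600 - 13 = -468
Divide through by -468 to get (y - 1)²/36 - (x - 10)²/13 = 1.
Hyperbola, center (10, 1), transverse axis vertical; a² = 36, b² = 13.
c² = a² + b² = 49, so c = 7.
e = c/a = 7/6.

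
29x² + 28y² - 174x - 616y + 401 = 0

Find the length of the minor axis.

8√7

Group the x- and y-terms: 29(x² - 6x) + 28(y² - 22y) = -401
Completing the square gives 29(x - 3)² + 28(y - 11)² = -401 + 261 + 3388 = 3248.
Divide through by 3248 to get (x - 3)²/112 + (y - 11)²/116 = 1.
Ellipse, center (3, 11), major axis vertical; a² = 116, b² = 112.
b² = 112 so b = 4√7; the minor axis has length 2b = 8√7.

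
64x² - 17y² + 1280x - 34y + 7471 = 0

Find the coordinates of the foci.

64(x² + 20x) -17(y² + 2y) = -7471
Complete the square: 64(x + 10)² -17(y + 1)² = -7471 + 6400 - 17 = -1088
Divide through by -1088 to get (y + 1)²/64 - (x + 10)²/17 = 1.
Hyperbola, center (-10, -1), transverse axis vertical; a² = 64, b² = 17.
c² = a² + b² = 64 + 17 = 81, so c = 9.
Foci lie on the vertical axis through the center: (h, k ± c).

(-10, -10) and (-10, 8)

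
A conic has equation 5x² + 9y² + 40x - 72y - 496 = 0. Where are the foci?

5(x² + 8x) + 9(y² - 8y) = 496
Complete the square in x and y: 5(x + 4)² + 9(y - 4)² = 496 + 80 + 144 = 720
Divide through by 720 to get (x + 4)²/144 + (y - 4)²/80 = 1.
Ellipse, center (-4, 4), major axis horizontal; a² = 144, b² = 80.
c² = a² - b² = 144 - 80 = 64, so c = 8.
Foci lie on the horizontal axis through the center: (h ± c, k).

(-12, 4) and (4, 4)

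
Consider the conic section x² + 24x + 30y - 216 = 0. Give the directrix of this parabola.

y = 39/2

Only x is squared. Complete the square in x: (x + 12)² = -30(y - 12).
Vertex (-12, 12); 4p = -30 so p = -15/2. Opens down.
Directrix is the horizontal line y = k − p = 12 − (-15/2) = 39/2.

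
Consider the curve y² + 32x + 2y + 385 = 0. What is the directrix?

x = -4

Only y is squared. Complete the square in y: (y + 1)² = -32(x + 12).
Vertex (-12, -1); 4p = -32 so p = -8. Opens left.
Directrix is the vertical line x = h − p = -12 − (-8) = -4.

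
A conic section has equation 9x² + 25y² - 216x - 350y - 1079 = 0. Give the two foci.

Group the x- and y-terms: 9(x² - 24x) + 25(y² - 14y) = 1079
Complete the square: 9(x - 12)² + 25(y - 7)² = 1079 + 1296 + 1225 = 3600
Divide by 3600: (x - 12)²/400 + (y - 7)²/144 = 1
Ellipse, center (12, 7), major axis horizontal; a² = 400, b² = 144.
c² = a² - b² = 400 - 144 = 256, so c = 16.
Foci lie on the horizontal axis through the center: (h ± c, k).

(-4, 7) and (28, 7)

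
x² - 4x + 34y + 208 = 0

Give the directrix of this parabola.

y = 5/2

Only x is squared. Complete the square in x: (x - 2)² = -34(y + 6).
Vertex (2, -6); 4p = -34 so p = -17/2. Opens down.
Directrix is the horizontal line y = k − p = -6 − (-17/2) = 5/2.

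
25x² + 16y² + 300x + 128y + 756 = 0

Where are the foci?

(-6, -7) and (-6, -1)

25(x² + 12x) + 16(y² + 8y) = -756
Complete the square in x and y: 25(x + 6)² + 16(y + 4)² = -756 + 900 + 256 = 400
Divide through by 400 to get (x + 6)²/16 + (y + 4)²/25 = 1.
Ellipse, center (-6, -4), major axis vertical; a² = 25, b² = 16.
c² = a² - b² = 25 - 16 = 9, so c = 3.
Foci lie on the vertical axis through the center: (h, k ± c).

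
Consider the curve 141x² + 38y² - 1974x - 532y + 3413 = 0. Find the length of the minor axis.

2√38

Collect terms: 141(x² - 14x) + 38(y² - 14y) = -3413
Completing the square gives 141(x - 7)² + 38(y - 7)² = -3413 + 6909 + 1862 = 5358.
Dividing both sides by 5358: (x - 7)²/38 + (y - 7)²/141 = 1
Ellipse, center (7, 7), major axis vertical; a² = 141, b² = 38.
b² = 38 so b = √38; the minor axis has length 2b = 2√38.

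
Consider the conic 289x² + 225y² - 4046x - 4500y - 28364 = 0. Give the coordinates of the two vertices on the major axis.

Group the x- and y-terms: 289(x² - 14x) + 225(y² - 20y) = 28364
Completing the square gives 289(x - 7)² + 225(y - 10)² = 28364 + 14161 + 22500 = 65025.
Divide through by 65025 to get (x - 7)²/225 + (y - 10)²/289 = 1.
Ellipse, center (7, 10), major axis vertical; a² = 289, b² = 225.
a = 17. Vertices at (h, k ± a).

(7, -7) and (7, 27)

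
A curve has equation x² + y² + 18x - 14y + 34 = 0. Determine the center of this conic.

(-9, 7)

Collect terms: (x² + 18x) + (y² - 14y) = -34
Completing the square gives (x + 9)² + (y - 7)² = -34 + 81 + 49 = 96.
So (x + 9)² + (y - 7)² = 96.
Circle centered at (-9, 7) with r² = 96.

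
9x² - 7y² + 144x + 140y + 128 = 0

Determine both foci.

Group: 9(x² + 16x) -7(y² - 20y) = -128
Complete the square: 9(x + 8)² -7(y - 10)² = -128 + 576 - 700 = -252
Divide through by -252 to get (y - 10)²/36 - (x + 8)²/28 = 1.
Hyperbola, center (-8, 10), transverse axis vertical; a² = 36, b² = 28.
c² = a² + b² = 36 + 28 = 64, so c = 8.
Foci lie on the vertical axis through the center: (h, k ± c).

(-8, 2) and (-8, 18)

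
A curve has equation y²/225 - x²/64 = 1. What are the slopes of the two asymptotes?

15/8 and -15/8

Center (0, 0). The positive term is the y-term, so the transverse axis is vertical; a² = 225, b² = 64.
For a vertical hyperbola the asymptotes have slope ±a/b.
Here that is ±15/8.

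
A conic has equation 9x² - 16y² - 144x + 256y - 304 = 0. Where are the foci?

Group the x- and y-terms: 9(x² - 16x) -16(y² - 16y) = 304
Complete the square: 9(x - 8)² -16(y - 8)² = 304 + 576 - 1024 = -144
Divide through by -144 to get (y - 8)²/9 - (x - 8)²/16 = 1.
Hyperbola, center (8, 8), transverse axis vertical; a² = 9, b² = 16.
c² = a² + b² = 9 + 16 = 25, so c = 5.
Foci lie on the vertical axis through the center: (h, k ± c).

(8, 3) and (8, 13)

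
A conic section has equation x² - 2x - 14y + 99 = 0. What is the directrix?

Only x is squared. Complete the square in x: (x - 1)² = 14(y - 7).
Vertex (1, 7); 4p = 14 so p = 7/2. Opens up.
Directrix is the horizontal line y = k − p = 7 − (7/2) = 7/2.

y = 7/2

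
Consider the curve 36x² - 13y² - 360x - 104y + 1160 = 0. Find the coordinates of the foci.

Collect terms: 36(x² - 10x) -13(y² + 8y) = -1160
Completing the square gives 36(x - 5)² -13(y + 4)² = -1160 + 900 - 208 = -468.
Divide by -468: (y + 4)²/36 - (x - 5)²/13 = 1
Hyperbola, center (5, -4), transverse axis vertical; a² = 36, b² = 13.
c² = a² + b² = 36 + 13 = 49, so c = 7.
Foci lie on the vertical axis through the center: (h, k ± c).

(5, -11) and (5, 3)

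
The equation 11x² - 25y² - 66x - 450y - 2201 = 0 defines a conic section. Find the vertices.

Rearranging, 11(x² - 6x) -25(y² + 18y) = 2201.
Completing the square gives 11(x - 3)² -25(y + 9)² = 2201 + 99 - 2025 = 275.
Dividing both sides by 275: (x - 3)²/25 - (y + 9)²/11 = 1
Hyperbola, center (3, -9), transverse axis horizontal; a² = 25, b² = 11.
a = 5. Vertices at (h ± a, k).

(-2, -9) and (8, -9)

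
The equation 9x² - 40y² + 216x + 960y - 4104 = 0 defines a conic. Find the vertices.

(-12, 9) and (-12, 15)

Collect terms: 9(x² + 24x) -40(y² - 24y) = 4104
Complete the square: 9(x + 12)² -40(y - 12)² = 4104 + 1296 - 5760 = -360
Divide through by -360 to get (y - 12)²/9 - (x + 12)²/40 = 1.
Hyperbola, center (-12, 12), transverse axis vertical; a² = 9, b² = 40.
a = 3. Vertices at (h, k ± a).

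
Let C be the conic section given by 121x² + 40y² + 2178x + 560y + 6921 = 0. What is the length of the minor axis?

4√10

Rearranging, 121(x² + 18x) + 40(y² + 14y) = -6921.
Complete the square: 121(x + 9)² + 40(y + 7)² = -6921 + 9801 + 1960 = 4840
Dividing both sides by 4840: (x + 9)²/40 + (y + 7)²/121 = 1
Ellipse, center (-9, -7), major axis vertical; a² = 121, b² = 40.
b² = 40 so b = 2√10; the minor axis has length 2b = 4√10.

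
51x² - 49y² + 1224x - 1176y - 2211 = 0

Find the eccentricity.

e = 10/7

Collect terms: 51(x² + 24x) -49(y² + 24y) = 2211
Complete the square in x and y: 51(x + 12)² -49(y + 12)² = 2211 + 7344 - 7056 = 2499
Divide through by 2499 to get (x + 12)²/49 - (y + 12)²/51 = 1.
Hyperbola, center (-12, -12), transverse axis horizontal; a² = 49, b² = 51.
c² = a² + b² = 100, so c = 10.
e = c/a = 10/7.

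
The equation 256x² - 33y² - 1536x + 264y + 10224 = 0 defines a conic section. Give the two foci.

Group: 256(x² - 6x) -33(y² - 8y) = -10224
Complete the square in x and y: 256(x - 3)² -33(y - 4)² = -10224 + 2304 - 528 = -8448
Divide by -8448: (y - 4)²/256 - (x - 3)²/33 = 1
Hyperbola, center (3, 4), transverse axis vertical; a² = 256, b² = 33.
c² = a² + b² = 256 + 33 = 289, so c = 17.
Foci lie on the vertical axis through the center: (h, k ± c).

(3, -13) and (3, 21)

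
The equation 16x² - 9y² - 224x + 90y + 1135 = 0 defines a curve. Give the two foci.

Group the x- and y-terms: 16(x² - 14x) -9(y² - 10y) = -1135
Complete the square in x and y: 16(x - 7)² -9(y - 5)² = -1135 + 784 - 225 = -576
Divide by -576: (y - 5)²/64 - (x - 7)²/36 = 1
Hyperbola, center (7, 5), transverse axis vertical; a² = 64, b² = 36.
c² = a² + b² = 64 + 36 = 100, so c = 10.
Foci lie on the vertical axis through the center: (h, k ± c).

(7, -5) and (7, 15)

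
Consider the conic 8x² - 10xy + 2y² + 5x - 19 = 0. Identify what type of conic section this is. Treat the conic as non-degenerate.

hyperbola

A = 8, B = -10, C = 2.
Discriminant B² − 4AC = (-10)² − 4·8·2 = 36.
B² − 4AC > 0 ⇒ hyperbola.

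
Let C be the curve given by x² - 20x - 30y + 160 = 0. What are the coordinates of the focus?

(10, 19/2)

Only x is squared. Complete the square in x: (x - 10)² = 30(y - 2).
Vertex (10, 2); 4p = 30 so p = 15/2. Opens up.
Focus is p units from the vertex along the axis: (h, k + p).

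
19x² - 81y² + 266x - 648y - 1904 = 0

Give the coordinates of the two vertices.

19(x² + 14x) -81(y² + 8y) = 1904
Complete the square: 19(x + 7)² -81(y + 4)² = 1904 + 931 - 1296 = 1539
Dividing both sides by 1539: (x + 7)²/81 - (y + 4)²/19 = 1
Hyperbola, center (-7, -4), transverse axis horizontal; a² = 81, b² = 19.
a = 9. Vertices at (h ± a, k).

(-16, -4) and (2, -4)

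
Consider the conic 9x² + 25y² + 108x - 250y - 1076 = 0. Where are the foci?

Rearranging, 9(x² + 12x) + 25(y² - 10y) = 1076.
Complete the square: 9(x + 6)² + 25(y - 5)² = 1076 + 324 + 625 = 2025
Divide through by 2025 to get (x + 6)²/225 + (y - 5)²/81 = 1.
Ellipse, center (-6, 5), major axis horizontal; a² = 225, b² = 81.
c² = a² - b² = 225 - 81 = 144, so c = 12.
Foci lie on the horizontal axis through the center: (h ± c, k).

(-18, 5) and (6, 5)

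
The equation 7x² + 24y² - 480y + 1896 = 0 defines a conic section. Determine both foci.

Collect terms: 7x² + 24(y² - 20y) = -1896
Complete the square in x and y: 7x² + 24(y - 10)² = -1896 + 0 + 2400 = 504
Divide by 504: x²/72 + (y - 10)²/21 = 1
Ellipse, center (0, 10), major axis horizontal; a² = 72, b² = 21.
c² = a² - b² = 72 - 21 = 51, so c = √51.
Foci lie on the horizontal axis through the center: (h ± c, k).

(0 - √51, 10) and (0 + √51, 10)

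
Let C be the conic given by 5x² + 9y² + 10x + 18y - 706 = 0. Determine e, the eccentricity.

e = 2/3

Collect terms: 5(x² + 2x) + 9(y² + 2y) = 706
5(x + 1)² + 9(y + 1)² = 706 + 5 + 9 = 720
Divide by 720: (x + 1)²/144 + (y + 1)²/80 = 1
Ellipse, center (-1, -1), major axis horizontal; a² = 144, b² = 80.
c² = a² - b² = 64, so c = 8.
e = c/a = 8/12 = 2/3.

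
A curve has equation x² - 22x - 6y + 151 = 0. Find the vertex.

(11, 5)

Only x is squared. Complete the square in x: (x - 11)² = 6(y - 5).
Vertex (11, 5); 4p = 6 so p = 3/2. Opens up.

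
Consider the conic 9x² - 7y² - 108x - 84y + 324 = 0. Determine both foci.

(6, -14) and (6, 2)

Group the x- and y-terms: 9(x² - 12x) -7(y² + 12y) = -324
Complete the square: 9(x - 6)² -7(y + 6)² = -324 + 324 - 252 = -252
Divide by -252: (y + 6)²/36 - (x - 6)²/28 = 1
Hyperbola, center (6, -6), transverse axis vertical; a² = 36, b² = 28.
c² = a² + b² = 36 + 28 = 64, so c = 8.
Foci lie on the vertical axis through the center: (h, k ± c).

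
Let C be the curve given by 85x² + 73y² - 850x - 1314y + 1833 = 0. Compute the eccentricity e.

Group: 85(x² - 10x) + 73(y² - 18y) = -1833
Completing the square gives 85(x - 5)² + 73(y - 9)² = -1833 + 2125 + 5913 = 6205.
Divide through by 6205 to get (x - 5)²/73 + (y - 9)²/85 = 1.
Ellipse, center (5, 9), major axis vertical; a² = 85, b² = 73.
c² = a² - b² = 12, so c = 2√3.
e = c/a = 2√3/√85 = 2√255/85.

e = 2√255/85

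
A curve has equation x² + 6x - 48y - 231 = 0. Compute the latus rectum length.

Only x is squared. Complete the square in x: (x + 3)² = 48(y + 5).
Vertex (-3, -5); 4p = 48 so p = 12. Opens up.
Latus rectum length = |4p| = 48.

48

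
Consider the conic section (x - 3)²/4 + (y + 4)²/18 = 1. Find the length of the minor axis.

Center (3, -4). The larger denominator 18 sits under the y-term, so the major axis is vertical; a² = 18, b² = 4.
b² = 4 so b = 2; the minor axis has length 2b = 4.

4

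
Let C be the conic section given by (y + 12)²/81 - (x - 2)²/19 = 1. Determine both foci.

Center (2, -12). The positive term is the y-term, so the transverse axis is vertical; a² = 81, b² = 19.
c² = a² + b² = 81 + 19 = 100, so c = 10.
Foci lie on the vertical axis through the center: (h, k ± c).

(2, -22) and (2, -2)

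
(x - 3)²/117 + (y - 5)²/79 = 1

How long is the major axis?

6√13

Center (3, 5). The larger denominator 117 sits under the x-term, so the major axis is horizontal; a² = 117, b² = 79.
a² = 117 so a = 3√13; the major axis has length 2a = 6√13.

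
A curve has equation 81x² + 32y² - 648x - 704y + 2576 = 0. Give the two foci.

Group: 81(x² - 8x) + 32(y² - 22y) = -2576
Completing the square gives 81(x - 4)² + 32(y - 11)² = -2576 + 1296 + 3872 = 2592.
Divide through by 2592 to get (x - 4)²/32 + (y - 11)²/81 = 1.
Ellipse, center (4, 11), major axis vertical; a² = 81, b² = 32.
c² = a² - b² = 81 - 32 = 49, so c = 7.
Foci lie on the vertical axis through the center: (h, k ± c).

(4, 4) and (4, 18)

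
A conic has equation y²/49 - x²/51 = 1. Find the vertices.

Center (0, 0). The positive term is the y-term, so the transverse axis is vertical; a² = 49, b² = 51.
a = 7. Vertices at (h, k ± a).

(0, -7) and (0, 7)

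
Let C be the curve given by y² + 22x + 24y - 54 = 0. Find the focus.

Only y is squared. Complete the square in y: (y + 12)² = -22(x - 9).
Vertex (9, -12); 4p = -22 so p = -11/2. Opens left.
Focus is p units from the vertex along the axis: (h + p, k).

(7/2, -12)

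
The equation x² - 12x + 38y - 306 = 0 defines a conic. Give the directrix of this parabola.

Only x is squared. Complete the square in x: (x - 6)² = -38(y - 9).
Vertex (6, 9); 4p = -38 so p = -19/2. Opens down.
Directrix is the horizontal line y = k − p = 9 − (-19/2) = 37/2.

y = 37/2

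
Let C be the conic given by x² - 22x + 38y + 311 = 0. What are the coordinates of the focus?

(11, -29/2)

Only x is squared. Complete the square in x: (x - 11)² = -38(y + 5).
Vertex (11, -5); 4p = -38 so p = -19/2. Opens down.
Focus is p units from the vertex along the axis: (h, k + p).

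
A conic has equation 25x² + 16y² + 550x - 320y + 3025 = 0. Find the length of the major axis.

Group: 25(x² + 22x) + 16(y² - 20y) = -3025
25(x + 11)² + 16(y - 10)² = -3025 + 3025 + 1600 = 1600
Divide by 1600: (x + 11)²/64 + (y - 10)²/100 = 1
Ellipse, center (-11, 10), major axis vertical; a² = 100, b² = 64.
a² = 100 so a = 10; the major axis has length 2a = 20.

20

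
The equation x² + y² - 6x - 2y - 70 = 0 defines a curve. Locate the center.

(3, 1)

Group: (x² - 6x) + (y² - 2y) = 70
Complete the square in x and y: (x - 3)² + (y - 1)² = 70 + 9 + 1 = 80
So (x - 3)² + (y - 1)² = 80.
Circle centered at (3, 1) with r² = 80.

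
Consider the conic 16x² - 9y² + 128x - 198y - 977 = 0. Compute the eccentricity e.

Group the x- and y-terms: 16(x² + 8x) -9(y² + 22y) = 977
16(x + 4)² -9(y + 11)² = 977 + 256 - 1089 = 144
Divide through by 144 to get (x + 4)²/9 - (y + 11)²/16 = 1.
Hyperbola, center (-4, -11), transverse axis horizontal; a² = 9, b² = 16.
c² = a² + b² = 25, so c = 5.
e = c/a = 5/3.

e = 5/3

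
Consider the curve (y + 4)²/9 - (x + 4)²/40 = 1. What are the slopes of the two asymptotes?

3√10/20 and -3√10/20

Center (-4, -4). The positive term is the y-term, so the transverse axis is vertical; a² = 9, b² = 40.
For a vertical hyperbola the asymptotes have slope ±a/b.
Here that is ±3/2√10 = ±3√10/20.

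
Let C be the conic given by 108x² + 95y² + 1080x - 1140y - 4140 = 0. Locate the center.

Collect terms: 108(x² + 10x) + 95(y² - 12y) = 4140
108(x + 5)² + 95(y - 6)² = 4140 + 2700 + 3420 = 10260
Divide by 10260: (x + 5)²/95 + (y - 6)²/108 = 1
Ellipse with center (-5, 6).

(-5, 6)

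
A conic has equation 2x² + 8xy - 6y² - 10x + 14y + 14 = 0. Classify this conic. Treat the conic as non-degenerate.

A = 2, B = 8, C = -6.
Discriminant B² − 4AC = 8² − 4·2·(-6) = 112.
B² − 4AC > 0 ⇒ hyperbola.

hyperbola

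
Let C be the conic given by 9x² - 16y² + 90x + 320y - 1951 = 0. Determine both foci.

9(x² + 10x) -16(y² - 20y) = 1951
Completing the square gives 9(x + 5)² -16(y - 10)² = 1951 + 225 - 1600 = 576.
Divide by 576: (x + 5)²/64 - (y - 10)²/36 = 1
Hyperbola, center (-5, 10), transverse axis horizontal; a² = 64, b² = 36.
c² = a² + b² = 64 + 36 = 100, so c = 10.
Foci lie on the horizontal axis through the center: (h ± c, k).

(-15, 10) and (5, 10)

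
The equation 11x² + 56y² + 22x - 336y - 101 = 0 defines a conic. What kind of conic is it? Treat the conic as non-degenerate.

ellipse

No xy term. Coefficients of x² and y² are A = 11, C = 56.
A and C have the same sign but A ≠ C ⇒ ellipse.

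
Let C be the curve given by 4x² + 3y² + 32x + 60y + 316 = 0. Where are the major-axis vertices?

Collect terms: 4(x² + 8x) + 3(y² + 20y) = -316
Completing the square gives 4(x + 4)² + 3(y + 10)² = -316 + 64 + 300 = 48.
Divide by 48: (x + 4)²/12 + (y + 10)²/16 = 1
Ellipse, center (-4, -10), major axis vertical; a² = 16, b² = 12.
a = 4. Vertices at (h, k ± a).

(-4, -14) and (-4, -6)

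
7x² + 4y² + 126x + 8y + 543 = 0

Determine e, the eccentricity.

Collect terms: 7(x² + 18x) + 4(y² + 2y) = -543
Complete the square in x and y: 7(x + 9)² + 4(y + 1)² = -543 + 567 + 4 = 28
Divide by 28: (x + 9)²/4 + (y + 1)²/7 = 1
Ellipse, center (-9, -1), major axis vertical; a² = 7, b² = 4.
c² = a² - b² = 3, so c = √3.
e = c/a = √3/√7 = √21/7.

e = √21/7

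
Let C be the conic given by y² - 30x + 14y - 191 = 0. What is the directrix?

x = -31/2

Only y is squared. Complete the square in y: (y + 7)² = 30(x + 8).
Vertex (-8, -7); 4p = 30 so p = 15/2. Opens right.
Directrix is the vertical line x = h − p = -8 − (15/2) = -31/2.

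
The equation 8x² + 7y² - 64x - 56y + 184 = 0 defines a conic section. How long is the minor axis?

2√7

Group the x- and y-terms: 8(x² - 8x) + 7(y² - 8y) = -184
Complete the square: 8(x - 4)² + 7(y - 4)² = -184 + 128 + 112 = 56
Dividing both sides by 56: (x - 4)²/7 + (y - 4)²/8 = 1
Ellipse, center (4, 4), major axis vertical; a² = 8, b² = 7.
b² = 7 so b = √7; the minor axis has length 2b = 2√7.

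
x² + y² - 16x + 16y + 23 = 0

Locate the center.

(8, -8)

Group: (x² - 16x) + (y² + 16y) = -23
(x - 8)² + (y + 8)² = -23 + 64 + 64 = 105
So (x - 8)² + (y + 8)² = 105.
Circle centered at (8, -8) with r² = 105.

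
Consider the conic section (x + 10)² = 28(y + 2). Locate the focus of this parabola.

(-10, 5)

Vertex (-10, -2); 4p = 28 so p = 7. Opens up.
Focus is p units from the vertex along the axis: (h, k + p).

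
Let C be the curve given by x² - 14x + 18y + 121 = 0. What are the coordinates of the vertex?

(7, -4)

Only x is squared. Complete the square in x: (x - 7)² = -18(y + 4).
Vertex (7, -4); 4p = -18 so p = -9/2. Opens down.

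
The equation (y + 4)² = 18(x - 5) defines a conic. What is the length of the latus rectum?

Vertex (5, -4); 4p = 18 so p = 9/2. Opens right.
Latus rectum length = |4p| = 18.

18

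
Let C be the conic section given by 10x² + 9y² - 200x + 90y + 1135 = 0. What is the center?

Group: 10(x² - 20x) + 9(y² + 10y) = -1135
Completing the square gives 10(x - 10)² + 9(y + 5)² = -1135 + 1000 + 225 = 90.
Divide by 90: (x - 10)²/9 + (y + 5)²/10 = 1
Ellipse with center (10, -5).

(10, -5)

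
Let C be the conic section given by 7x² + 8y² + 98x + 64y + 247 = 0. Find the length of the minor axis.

Group the x- and y-terms: 7(x² + 14x) + 8(y² + 8y) = -247
Complete the square in x and y: 7(x + 7)² + 8(y + 4)² = -247 + 343 + 128 = 224
Dividing both sides by 224: (x + 7)²/32 + (y + 4)²/28 = 1
Ellipse, center (-7, -4), major axis horizontal; a² = 32, b² = 28.
b² = 28 so b = 2√7; the minor axis has length 2b = 4√7.

4√7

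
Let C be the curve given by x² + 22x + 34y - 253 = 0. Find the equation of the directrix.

Only x is squared. Complete the square in x: (x + 11)² = -34(y - 11).
Vertex (-11, 11); 4p = -34 so p = -17/2. Opens down.
Directrix is the horizontal line y = k − p = 11 − (-17/2) = 39/2.

y = 39/2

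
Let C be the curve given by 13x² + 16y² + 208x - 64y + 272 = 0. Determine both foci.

Rearranging, 13(x² + 16x) + 16(y² - 4y) = -272.
13(x + 8)² + 16(y - 2)² = -272 + 832 + 64 = 624
Divide by 624: (x + 8)²/48 + (y - 2)²/39 = 1
Ellipse, center (-8, 2), major axis horizontal; a² = 48, b² = 39.
c² = a² - b² = 48 - 39 = 9, so c = 3.
Foci lie on the horizontal axis through the center: (h ± c, k).

(-11, 2) and (-5, 2)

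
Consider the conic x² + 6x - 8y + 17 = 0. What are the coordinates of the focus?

Only x is squared. Complete the square in x: (x + 3)² = 8(y - 1).
Vertex (-3, 1); 4p = 8 so p = 2. Opens up.
Focus is p units from the vertex along the axis: (h, k + p).

(-3, 3)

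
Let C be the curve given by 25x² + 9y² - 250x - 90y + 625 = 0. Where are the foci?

(5, 1) and (5, 9)

Rearranging, 25(x² - 10x) + 9(y² - 10y) = -625.
Completing the square gives 25(x - 5)² + 9(y - 5)² = -625 + 625 + 225 = 225.
Divide through by 225 to get (x - 5)²/9 + (y - 5)²/25 = 1.
Ellipse, center (5, 5), major axis vertical; a² = 25, b² = 9.
c² = a² - b² = 25 - 9 = 16, so c = 4.
Foci lie on the vertical axis through the center: (h, k ± c).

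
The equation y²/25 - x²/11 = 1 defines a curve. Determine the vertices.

Center (0, 0). The positive term is the y-term, so the transverse axis is vertical; a² = 25, b² = 11.
a = 5. Vertices at (h, k ± a).

(0, -5) and (0, 5)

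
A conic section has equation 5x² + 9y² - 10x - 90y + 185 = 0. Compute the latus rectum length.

10/3

Group: 5(x² - 2x) + 9(y² - 10y) = -185
5(x - 1)² + 9(y - 5)² = -185 + 5 + 225 = 45
Divide through by 45 to get (x - 1)²/9 + (y - 5)²/5 = 1.
Ellipse, center (1, 5), major axis horizontal; a² = 9, b² = 5.
Latus rectum length = 2b²/a = 2·5/3 = 10/3.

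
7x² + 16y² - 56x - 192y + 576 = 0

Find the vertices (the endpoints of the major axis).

(0, 6) and (8, 6)

7(x² - 8x) + 16(y² - 12y) = -576
Completing the square gives 7(x - 4)² + 16(y - 6)² = -576 + 112 + 576 = 112.
Divide by 112: (x - 4)²/16 + (y - 6)²/7 = 1
Ellipse, center (4, 6), major axis horizontal; a² = 16, b² = 7.
a = 4. Vertices at (h ± a, k).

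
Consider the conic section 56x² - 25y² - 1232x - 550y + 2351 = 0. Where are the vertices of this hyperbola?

(6, -11) and (16, -11)

Collect terms: 56(x² - 22x) -25(y² + 22y) = -2351
Complete the square in x and y: 56(x - 11)² -25(y + 11)² = -2351 + 6776 - 3025 = 1400
Dividing both sides by 1400: (x - 11)²/25 - (y + 11)²/56 = 1
Hyperbola, center (11, -11), transverse axis horizontal; a² = 25, b² = 56.
a = 5. Vertices at (h ± a, k).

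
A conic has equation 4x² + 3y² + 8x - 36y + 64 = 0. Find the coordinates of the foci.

(-1, 4) and (-1, 8)

Collect terms: 4(x² + 2x) + 3(y² - 12y) = -64
Complete the square: 4(x + 1)² + 3(y - 6)² = -64 + 4 + 108 = 48
Divide by 48: (x + 1)²/12 + (y - 6)²/16 = 1
Ellipse, center (-1, 6), major axis vertical; a² = 16, b² = 12.
c² = a² - b² = 16 - 12 = 4, so c = 2.
Foci lie on the vertical axis through the center: (h, k ± c).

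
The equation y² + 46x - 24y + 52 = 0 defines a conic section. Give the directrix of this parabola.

Only y is squared. Complete the square in y: (y - 12)² = -46(x - 2).
Vertex (2, 12); 4p = -46 so p = -23/2. Opens left.
Directrix is the vertical line x = h − p = 2 − (-23/2) = 27/2.

x = 27/2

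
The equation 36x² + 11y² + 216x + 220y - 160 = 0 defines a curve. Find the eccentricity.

e = 5/6

Group: 36(x² + 6x) + 11(y² + 20y) = 160
Complete the square in x and y: 36(x + 3)² + 11(y + 10)² = 160 + 324 + 1100 = 1584
Divide by 1584: (x + 3)²/44 + (y + 10)²/144 = 1
Ellipse, center (-3, -10), major axis vertical; a² = 144, b² = 44.
c² = a² - b² = 100, so c = 10.
e = c/a = 10/12 = 5/6.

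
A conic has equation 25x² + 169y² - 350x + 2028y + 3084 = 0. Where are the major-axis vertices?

Rearranging, 25(x² - 14x) + 169(y² + 12y) = -3084.
Complete the square: 25(x - 7)² + 169(y + 6)² = -3084 + 1225 + 6084 = 4225
Divide through by 4225 to get (x - 7)²/169 + (y + 6)²/25 = 1.
Ellipse, center (7, -6), major axis horizontal; a² = 169, b² = 25.
a = 13. Vertices at (h ± a, k).

(-6, -6) and (20, -6)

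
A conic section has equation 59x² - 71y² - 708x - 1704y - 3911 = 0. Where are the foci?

(6, -12 - √130) and (6, -12 + √130)

59(x² - 12x) -71(y² + 24y) = 3911
Completing the square gives 59(x - 6)² -71(y + 12)² = 3911 + 2124 - 10224 = -4189.
Divide by -4189: (y + 12)²/59 - (x - 6)²/71 = 1
Hyperbola, center (6, -12), transverse axis vertical; a² = 59, b² = 71.
c² = a² + b² = 59 + 71 = 130, so c = √130.
Foci lie on the vertical axis through the center: (h, k ± c).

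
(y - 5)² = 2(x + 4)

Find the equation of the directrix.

x = -9/2

Vertex (-4, 5); 4p = 2 so p = 1/2. Opens right.
Directrix is the vertical line x = h − p = -4 − (1/2) = -9/2.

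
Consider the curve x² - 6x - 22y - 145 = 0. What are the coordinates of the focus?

(3, -3/2)

Only x is squared. Complete the square in x: (x - 3)² = 22(y + 7).
Vertex (3, -7); 4p = 22 so p = 11/2. Opens up.
Focus is p units from the vertex along the axis: (h, k + p).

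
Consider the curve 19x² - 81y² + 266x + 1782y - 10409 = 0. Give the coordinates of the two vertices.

Rearranging, 19(x² + 14x) -81(y² - 22y) = 10409.
Completing the square gives 19(x + 7)² -81(y - 11)² = 10409 + 931 - 9801 = 1539.
Dividing both sides by 1539: (x + 7)²/81 - (y - 11)²/19 = 1
Hyperbola, center (-7, 11), transverse axis horizontal; a² = 81, b² = 19.
a = 9. Vertices at (h ± a, k).

(-16, 11) and (2, 11)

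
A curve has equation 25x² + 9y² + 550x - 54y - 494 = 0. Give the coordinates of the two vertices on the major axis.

Group the x- and y-terms: 25(x² + 22x) + 9(y² - 6y) = 494
Complete the square in x and y: 25(x + 11)² + 9(y - 3)² = 494 + 3025 + 81 = 3600
Dividing both sides by 3600: (x + 11)²/144 + (y - 3)²/400 = 1
Ellipse, center (-11, 3), major axis vertical; a² = 400, b² = 144.
a = 20. Vertices at (h, k ± a).

(-11, -17) and (-11, 23)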